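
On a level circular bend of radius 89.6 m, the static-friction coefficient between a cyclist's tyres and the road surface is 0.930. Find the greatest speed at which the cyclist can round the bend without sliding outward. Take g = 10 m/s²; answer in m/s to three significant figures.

28.9 m/s

On a flat curve, static friction is the only horizontal force, so it must supply the full centripetal force: μ_s m g = m v²/r.
Mass cancels: v_max = √(μ_s g r) = √(0.930 × 10.0 × 89.6) = √833.3 = 28.87 m/s.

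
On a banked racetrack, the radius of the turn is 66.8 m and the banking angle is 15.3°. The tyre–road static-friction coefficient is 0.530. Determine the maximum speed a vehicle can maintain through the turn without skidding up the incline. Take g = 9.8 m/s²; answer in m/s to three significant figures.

At the maximum speed, friction acts down the slope at its limiting value f = μN. Radially (horizontal, toward centre): N sinθ + μN cosθ = mv²/r. Vertically: N cosθ − μN sinθ = mg.
Dividing: v² = r g (sinθ + μcosθ)/(cosθ − μsinθ).
sinθ + μcosθ = 0.2639 + 0.530×0.9646 = 0.7751; cosθ − μsinθ = 0.9646 − 0.530×0.2639 = 0.8247.
v² = 66.8 × 9.8 × 0.7751/0.8247 = 615.3 m²/s², so v = 24.80 m/s.

24.8 m/s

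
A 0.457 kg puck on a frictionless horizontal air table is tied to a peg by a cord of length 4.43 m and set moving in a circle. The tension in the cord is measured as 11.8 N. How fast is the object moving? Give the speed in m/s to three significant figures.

10.7 m/s

T = m v²/r ⇒ v = √(T r / m) = √(11.8 × 4.43 / 0.457) = √114.4 = 10.70 m/s.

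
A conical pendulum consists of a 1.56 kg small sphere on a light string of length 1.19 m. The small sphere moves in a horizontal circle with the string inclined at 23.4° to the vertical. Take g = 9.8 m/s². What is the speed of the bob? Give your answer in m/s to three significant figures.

1.42 m/s

The radius of the circle is r = L sinθ = 1.19 × sin 23.4° = 0.4726 m.
Horizontally T sinθ = mv²/r and vertically T cosθ = mg, so tanθ = v²/(rg).
v = √(r g tanθ) = √(0.4726 × 9.8 × 0.4327) = √2.004 = 1.416 m/s.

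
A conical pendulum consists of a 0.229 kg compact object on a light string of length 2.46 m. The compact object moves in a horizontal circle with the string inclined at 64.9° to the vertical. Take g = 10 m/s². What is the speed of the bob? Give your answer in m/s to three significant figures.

6.90 m/s

The radius of the circle is r = L sinθ = 2.46 × sin 64.9° = 2.228 m.
Horizontally T sinθ = mv²/r and vertically T cosθ = mg, so tanθ = v²/(rg).
v = √(r g tanθ) = √(2.228 × 10.0 × 2.135) = √47.56 = 6.896 m/s.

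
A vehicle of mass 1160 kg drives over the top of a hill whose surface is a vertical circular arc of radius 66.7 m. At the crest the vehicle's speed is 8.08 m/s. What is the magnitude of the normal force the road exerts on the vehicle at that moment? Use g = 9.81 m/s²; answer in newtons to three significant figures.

10200 N

At the crest the centripetal acceleration points downward (toward the centre of the arc), so mg − N = mv²/r.
N = m(g − v²/r) = 1160 × (9.81 − (8.08)²/66.7) = 1160 × (9.81 − 0.9788) = 1160 × 8.831 = 10240 N.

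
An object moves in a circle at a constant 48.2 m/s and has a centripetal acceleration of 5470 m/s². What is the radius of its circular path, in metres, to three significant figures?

a_c = v²/r ⇒ r = v²/a_c = (48.2)²/5470 = 2323/5470 = 0.4247 m.

0.425 m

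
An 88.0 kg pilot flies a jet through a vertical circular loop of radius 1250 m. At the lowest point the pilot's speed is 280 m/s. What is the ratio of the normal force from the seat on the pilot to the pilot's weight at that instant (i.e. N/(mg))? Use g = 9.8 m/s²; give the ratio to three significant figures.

At the bottom, N − mg = mv²/r, so N = m(v²/r + g) and N/(mg) = v²/(rg) + 1 = (280)²/(1250 × 9.8) + 1 = 6.400 + 1 = 7.400.

7.40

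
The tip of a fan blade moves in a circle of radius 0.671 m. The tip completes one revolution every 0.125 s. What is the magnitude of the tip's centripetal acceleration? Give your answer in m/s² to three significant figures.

v = 2πr/T = 2π × 0.671/0.125 = 33.73 m/s.
a_c = v²/r = (33.73)²/0.671 = 1138/0.671 = 1695 m/s².

1700 m/s²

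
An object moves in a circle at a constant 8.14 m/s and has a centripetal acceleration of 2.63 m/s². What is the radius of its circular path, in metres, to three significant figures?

a_c = v²/r ⇒ r = v²/a_c = (8.14)²/2.63 = 66.26/2.63 = 25.19 m.

25.2 m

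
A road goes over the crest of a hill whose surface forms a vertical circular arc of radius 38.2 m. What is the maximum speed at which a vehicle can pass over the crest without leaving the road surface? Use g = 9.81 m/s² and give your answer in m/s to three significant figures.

19.4 m/s

At the crest the centre of the circle is below the vehicle, so the net downward (centripetal) force is mg − N = mv²/r.
The vehicle leaves the road when N → 0, giving v_max = √(g r) = √(9.81 × 38.2) = 19.36 m/s.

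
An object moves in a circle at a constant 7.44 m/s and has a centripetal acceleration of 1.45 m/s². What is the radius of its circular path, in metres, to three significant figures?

a_c = v²/r ⇒ r = v²/a_c = (7.44)²/1.45 = 55.35/1.45 = 38.17 m.

38.2 m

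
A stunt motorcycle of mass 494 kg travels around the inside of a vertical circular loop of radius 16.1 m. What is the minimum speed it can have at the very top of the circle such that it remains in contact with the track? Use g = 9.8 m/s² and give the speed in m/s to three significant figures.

At the highest point the centre is directly below, so both the weight and N act inward: N + mg = mv²/r.
At minimum speed N → 0, so mg = mv_min²/r ⇒ v_min = √(g r) = √(9.8 × 16.1) = 12.56 m/s.

12.6 m/s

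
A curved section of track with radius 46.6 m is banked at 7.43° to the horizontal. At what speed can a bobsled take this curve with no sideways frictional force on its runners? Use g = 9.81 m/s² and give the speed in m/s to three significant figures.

7.72 m/s

On a frictionless banked curve, N sinθ = mv²/r and N cosθ = mg, so tanθ = v²/(rg).
v = √(r g tanθ) = √(46.6 × 9.81 × tan 7.43°) = √(46.6 × 9.81 × 0.1304) = √59.62 = 7.721 m/s.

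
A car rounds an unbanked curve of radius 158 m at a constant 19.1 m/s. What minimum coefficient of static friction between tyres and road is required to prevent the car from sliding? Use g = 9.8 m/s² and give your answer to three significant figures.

Friction provides the centripetal force: μ_s m g = m v²/r, so μ_s = v²/(g r) = (19.10)²/(9.8 × 158) = 364.8/1548 = 0.2356.

0.236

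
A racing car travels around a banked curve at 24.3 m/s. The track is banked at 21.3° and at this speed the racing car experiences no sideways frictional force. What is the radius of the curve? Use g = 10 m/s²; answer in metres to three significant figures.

151 m

Frictionless banking: tanθ = v²/(rg), so r = v²/(g tanθ).
r = (24.3)²/(10.0 × tan 21.3°) = 590.5/(10.0 × 0.3899) = 590.5/3.899 = 151.5 m.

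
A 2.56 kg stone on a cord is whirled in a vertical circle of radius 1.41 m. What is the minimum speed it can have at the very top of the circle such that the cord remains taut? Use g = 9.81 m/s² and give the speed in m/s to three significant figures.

At the top, both weight mg and T point toward the centre: T + mg = mv²/r.
At minimum speed T → 0, so mg = mv_min²/r ⇒ v_min = √(g r) = √(9.81 × 1.41) = 3.719 m/s.

3.72 m/s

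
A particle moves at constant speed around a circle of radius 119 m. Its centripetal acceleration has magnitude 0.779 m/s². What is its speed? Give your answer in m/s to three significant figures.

a_c = v²/r ⇒ v = √(a_c · r) = √(0.779 × 119) = √92.70 = 9.628 m/s.

9.63 m/s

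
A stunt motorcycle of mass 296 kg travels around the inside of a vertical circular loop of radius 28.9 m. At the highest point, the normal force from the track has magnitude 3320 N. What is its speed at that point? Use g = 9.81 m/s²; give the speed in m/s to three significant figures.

At the top, N + mg = mv²/r, so v = √(r(N/m + g)) = √(28.9 × (3320/296 + 9.81)) = √(28.9 × 21.03) = √607.7 = 24.65 m/s.

24.7 m/s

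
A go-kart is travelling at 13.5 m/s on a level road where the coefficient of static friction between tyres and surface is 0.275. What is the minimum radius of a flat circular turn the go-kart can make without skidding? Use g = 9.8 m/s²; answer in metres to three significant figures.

At the limit, μ_s m g = m v²/r, so r_min = v²/(μ_s g) = (13.5)²/(0.275 × 9.8) = 182.2/2.695 = 67.63 m.

67.6 m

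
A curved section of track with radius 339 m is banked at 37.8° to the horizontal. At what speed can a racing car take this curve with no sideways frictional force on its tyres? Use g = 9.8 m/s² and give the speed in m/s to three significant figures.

50.8 m/s

On a frictionless banked curve, N sinθ = mv²/r and N cosθ = mg, so tanθ = v²/(rg).
v = √(r g tanθ) = √(339 × 9.8 × tan 37.8°) = √(339 × 9.8 × 0.7757) = √2577 = 50.76 m/s.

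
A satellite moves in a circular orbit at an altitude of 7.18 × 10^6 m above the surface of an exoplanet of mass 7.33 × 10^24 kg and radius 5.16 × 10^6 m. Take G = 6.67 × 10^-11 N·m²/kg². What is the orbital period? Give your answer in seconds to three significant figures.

12300 s

r = R + h = 5.16 × 10^6 + 7.18 × 10^6 = 1.234 × 10^7 m. Gravity provides the centripetal force: G M m / r² = m v² / r ⇒ v = √(GM/r) = 6294 m/s.
T = 2πr/v = 2π × 1.234 × 10^7 / 6294 = 12320 s.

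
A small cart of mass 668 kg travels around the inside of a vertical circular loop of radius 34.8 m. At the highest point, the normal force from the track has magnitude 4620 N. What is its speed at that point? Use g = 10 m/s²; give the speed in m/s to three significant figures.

24.3 m/s

At the top, N + mg = mv²/r, so v = √(r(N/m + g)) = √(34.8 × (4620/668 + 10.0)) = √(34.8 × 16.92) = √588.7 = 24.26 m/s.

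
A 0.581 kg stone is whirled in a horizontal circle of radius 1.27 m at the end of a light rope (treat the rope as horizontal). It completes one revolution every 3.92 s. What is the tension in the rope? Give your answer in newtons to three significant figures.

v = 2πr/T = 2π × 1.27/3.92 = 2.036 m/s.
The tension is the only horizontal force, so it supplies the full centripetal force: T = m v²/r = 0.581 × (2.036)²/1.27 = 0.581 × 4.144/1.27 = 1.896 N.

1.90 N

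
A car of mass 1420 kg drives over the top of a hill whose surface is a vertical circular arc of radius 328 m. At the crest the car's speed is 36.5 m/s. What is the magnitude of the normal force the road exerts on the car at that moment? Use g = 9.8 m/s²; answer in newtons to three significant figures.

At the crest the centripetal acceleration points downward (toward the centre of the arc), so mg − N = mv²/r.
N = m(g − v²/r) = 1420 × (9.8 − (36.5)²/328) = 1420 × (9.8 − 4.062) = 1420 × 5.738 = 8148 N.

8150 N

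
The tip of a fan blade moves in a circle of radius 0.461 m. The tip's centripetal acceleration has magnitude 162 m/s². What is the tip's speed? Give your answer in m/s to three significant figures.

8.64 m/s

a_c = v²/r ⇒ v = √(a_c · r) = √(162 × 0.461) = √74.68 = 8.642 m/s.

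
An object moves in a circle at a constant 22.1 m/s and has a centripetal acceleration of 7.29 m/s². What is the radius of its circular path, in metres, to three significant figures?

67.0 m

a_c = v²/r ⇒ r = v²/a_c = (22.1)²/7.29 = 488.4/7.29 = 67.00 m.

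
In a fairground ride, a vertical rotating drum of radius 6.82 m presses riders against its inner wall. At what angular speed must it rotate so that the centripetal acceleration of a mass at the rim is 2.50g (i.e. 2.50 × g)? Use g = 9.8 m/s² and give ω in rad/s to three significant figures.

1.90 rad/s

Centripetal acceleration a_c = ω²r. Setting ω²r = 2.50g:
ω = √(2.50g / r) = √(2.50 × 9.8 / 6.82) = √3.592 = 1.895 rad/s.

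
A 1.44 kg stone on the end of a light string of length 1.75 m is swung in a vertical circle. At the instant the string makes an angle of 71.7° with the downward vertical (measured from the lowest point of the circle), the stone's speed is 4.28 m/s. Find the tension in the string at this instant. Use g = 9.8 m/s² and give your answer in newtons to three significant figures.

Take the radial direction toward the centre of the circle as positive. The component of the weight along the string toward the centre is −mg cos φ (φ measured from the bottom), so Newton's second law along the string gives T − mg cos φ = m v²/r.
cos 71.7° = 0.3140, so T = m(v²/r + g cos φ) = 1.44 × ((4.28)²/1.75 + 9.8 × 0.3140) = 1.44 × (10.47 + (3.077)) = 1.44 × 13.54 = 19.50 N.

19.5 N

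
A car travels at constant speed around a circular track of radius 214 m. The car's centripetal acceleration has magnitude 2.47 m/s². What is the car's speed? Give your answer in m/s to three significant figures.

23.0 m/s

a_c = v²/r ⇒ v = √(a_c · r) = √(2.47 × 214) = √528.6 = 22.99 m/s.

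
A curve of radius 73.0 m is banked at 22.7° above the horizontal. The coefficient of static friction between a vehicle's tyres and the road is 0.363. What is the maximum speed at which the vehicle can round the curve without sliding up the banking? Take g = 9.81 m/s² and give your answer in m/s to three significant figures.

At the maximum speed, friction acts down the slope at its limiting value f = μN. Radially (horizontal, toward centre): N sinθ + μN cosθ = mv²/r. Vertically: N cosθ − μN sinθ = mg.
Dividing: v² = r g (sinθ + μcosθ)/(cosθ − μsinθ).
sinθ + μcosθ = 0.3859 + 0.363×0.9225 = 0.7208; cosθ − μsinθ = 0.9225 − 0.363×0.3859 = 0.7825.
v² = 73.0 × 9.81 × 0.7208/0.7825 = 659.7 m²/s², so v = 25.68 m/s.

25.7 m/s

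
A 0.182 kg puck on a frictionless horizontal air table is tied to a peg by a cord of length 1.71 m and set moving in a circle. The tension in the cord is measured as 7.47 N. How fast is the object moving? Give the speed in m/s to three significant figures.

T = m v²/r ⇒ v = √(T r / m) = √(7.47 × 1.71 / 0.182) = √70.19 = 8.378 m/s.

8.38 m/s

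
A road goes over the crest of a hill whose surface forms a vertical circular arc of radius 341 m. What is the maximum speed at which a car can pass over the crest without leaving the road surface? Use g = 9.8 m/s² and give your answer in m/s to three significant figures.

57.8 m/s

At the crest the centre of the circle is below the car, so the net downward (centripetal) force is mg − N = mv²/r.
The car leaves the road when N → 0, giving v_max = √(g r) = √(9.8 × 341) = 57.81 m/s.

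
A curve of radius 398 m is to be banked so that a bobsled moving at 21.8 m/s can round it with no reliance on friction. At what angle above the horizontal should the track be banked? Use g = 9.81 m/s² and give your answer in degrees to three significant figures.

6.94°

With no friction, the horizontal component of the normal force provides the centripetal force: N sinθ = mv²/r, while N cosθ = mg vertically.
Dividing: tanθ = v²/(r g) = (21.8)²/(398 × 9.81) = 475.2/3904 = 0.1217.
θ = arctan(0.1217) = 6.940°.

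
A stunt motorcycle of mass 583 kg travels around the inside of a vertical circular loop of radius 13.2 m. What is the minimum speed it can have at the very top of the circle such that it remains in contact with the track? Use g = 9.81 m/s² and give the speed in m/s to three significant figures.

At the highest point the centre is directly below, so both the weight and N act inward: N + mg = mv²/r.
At minimum speed N → 0, so mg = mv_min²/r ⇒ v_min = √(g r) = √(9.81 × 13.2) = 11.38 m/s.

11.4 m/s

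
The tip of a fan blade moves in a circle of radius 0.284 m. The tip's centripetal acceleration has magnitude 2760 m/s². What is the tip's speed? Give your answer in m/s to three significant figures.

a_c = v²/r ⇒ v = √(a_c · r) = √(2760 × 0.284) = √783.8 = 28.00 m/s.

28.0 m/s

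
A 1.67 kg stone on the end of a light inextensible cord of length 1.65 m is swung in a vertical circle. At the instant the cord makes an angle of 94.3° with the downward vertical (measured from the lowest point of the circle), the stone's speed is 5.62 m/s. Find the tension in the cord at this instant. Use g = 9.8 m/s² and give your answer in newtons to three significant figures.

Take the radial direction toward the centre of the circle as positive. The component of the weight along the string toward the centre is −mg cos φ (φ measured from the bottom), so Newton's second law along the string gives T − mg cos φ = m v²/r.
cos 94.3° = -0.07498, so T = m(v²/r + g cos φ) = 1.67 × ((5.62)²/1.65 + 9.8 × -0.07498) = 1.67 × (19.14 + (-0.7348)) = 1.67 × 18.41 = 30.74 N.

30.7 N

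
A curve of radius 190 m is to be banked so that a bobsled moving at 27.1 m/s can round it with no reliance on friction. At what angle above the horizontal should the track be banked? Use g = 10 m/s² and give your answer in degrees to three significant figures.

With no friction, the horizontal component of the normal force provides the centripetal force: N sinθ = mv²/r, while N cosθ = mg vertically.
Dividing: tanθ = v²/(r g) = (27.1)²/(190 × 10.0) = 734.4/1900 = 0.3865.
θ = arctan(0.3865) = 21.13°.

21.1°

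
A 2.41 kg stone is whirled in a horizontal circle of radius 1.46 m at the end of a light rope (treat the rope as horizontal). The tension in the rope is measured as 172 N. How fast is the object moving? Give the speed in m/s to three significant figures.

T = m v²/r ⇒ v = √(T r / m) = √(172 × 1.46 / 2.41) = √104.2 = 10.21 m/s.

10.2 m/s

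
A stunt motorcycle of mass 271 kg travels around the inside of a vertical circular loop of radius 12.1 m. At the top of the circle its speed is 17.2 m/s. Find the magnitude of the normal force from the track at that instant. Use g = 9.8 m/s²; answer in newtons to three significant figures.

At the top, both N and the weight mg point inward (toward the centre), so N + mg = mv²/r.
N = m(v²/r − g) = 271 × ((17.2)²/12.1 − 9.8) = 271 × (24.45 − 9.8) = 271 × 14.65 = 3970 N.

3970 N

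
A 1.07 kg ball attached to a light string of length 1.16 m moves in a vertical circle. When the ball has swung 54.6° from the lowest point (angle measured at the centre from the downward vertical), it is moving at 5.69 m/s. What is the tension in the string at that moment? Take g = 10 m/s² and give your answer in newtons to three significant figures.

Take the radial direction toward the centre of the circle as positive. The component of the weight along the string toward the centre is −mg cos φ (φ measured from the bottom), so Newton's second law along the string gives T − mg cos φ = m v²/r.
cos 54.6° = 0.5793, so T = m(v²/r + g cos φ) = 1.07 × ((5.69)²/1.16 + 10.0 × 0.5793) = 1.07 × (27.91 + (5.793)) = 1.07 × 33.70 = 36.06 N.

36.1 N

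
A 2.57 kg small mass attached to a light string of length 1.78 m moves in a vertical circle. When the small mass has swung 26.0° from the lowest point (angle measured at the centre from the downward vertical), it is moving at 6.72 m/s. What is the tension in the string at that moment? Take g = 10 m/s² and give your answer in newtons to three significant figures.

Take the radial direction toward the centre of the circle as positive. The component of the weight along the string toward the centre is −mg cos φ (φ measured from the bottom), so Newton's second law along the string gives T − mg cos φ = m v²/r.
cos 26.0° = 0.8988, so T = m(v²/r + g cos φ) = 2.57 × ((6.72)²/1.78 + 10.0 × 0.8988) = 2.57 × (25.37 + (8.988)) = 2.57 × 34.36 = 88.30 N.

88.3 N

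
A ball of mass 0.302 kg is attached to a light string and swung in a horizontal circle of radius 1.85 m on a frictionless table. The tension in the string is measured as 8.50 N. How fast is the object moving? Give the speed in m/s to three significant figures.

T = m v²/r ⇒ v = √(T r / m) = √(8.50 × 1.85 / 0.302) = √52.07 = 7.216 m/s.

7.22 m/s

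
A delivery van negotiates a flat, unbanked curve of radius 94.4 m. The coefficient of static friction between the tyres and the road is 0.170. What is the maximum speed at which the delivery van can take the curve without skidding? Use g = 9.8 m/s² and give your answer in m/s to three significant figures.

Friction provides the centripetal force on a flat curve. At maximum speed it is at its limiting value: μ_s m g = m v²/r.
Mass cancels: v_max = √(μ_s g r) = √(0.170 × 9.8 × 94.4) = √157.3 = 12.54 m/s.

12.5 m/s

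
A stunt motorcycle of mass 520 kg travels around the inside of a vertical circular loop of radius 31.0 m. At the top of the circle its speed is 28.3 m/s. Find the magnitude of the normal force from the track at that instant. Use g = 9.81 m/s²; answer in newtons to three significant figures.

8330 N

At the top, both N and the weight mg point inward (toward the centre), so N + mg = mv²/r.
N = m(v²/r − g) = 520 × ((28.3)²/31.0 − 9.81) = 520 × (25.84 − 9.81) = 520 × 16.03 = 8333 N.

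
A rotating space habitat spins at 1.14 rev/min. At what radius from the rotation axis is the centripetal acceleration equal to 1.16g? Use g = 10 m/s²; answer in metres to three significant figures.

ω = 1.14 rev/min × 2π/60 = 0.1194 rad/s.
a_c = ω²r = 1.16g ⇒ r = 1.16 × 10.0 / (0.1194)² = 11.60/0.01425 = 813.9 m.

814 m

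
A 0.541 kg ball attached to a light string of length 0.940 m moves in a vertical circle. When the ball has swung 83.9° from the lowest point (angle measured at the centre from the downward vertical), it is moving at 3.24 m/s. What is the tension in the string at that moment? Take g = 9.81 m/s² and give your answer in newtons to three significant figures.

Take the radial direction toward the centre of the circle as positive. The component of the weight along the string toward the centre is −mg cos φ (φ measured from the bottom), so Newton's second law along the string gives T − mg cos φ = m v²/r.
cos 83.9° = 0.1063, so T = m(v²/r + g cos φ) = 0.541 × ((3.24)²/0.940 + 9.81 × 0.1063) = 0.541 × (11.17 + (1.042)) = 0.541 × 12.21 = 6.606 N.

6.61 N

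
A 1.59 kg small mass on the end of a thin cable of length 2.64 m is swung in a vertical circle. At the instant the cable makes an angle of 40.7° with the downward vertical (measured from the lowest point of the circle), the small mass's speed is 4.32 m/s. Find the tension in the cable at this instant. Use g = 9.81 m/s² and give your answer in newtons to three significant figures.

Take the radial direction toward the centre of the circle as positive. The component of the weight along the string toward the centre is −mg cos φ (φ measured from the bottom), so Newton's second law along the string gives T − mg cos φ = m v²/r.
cos 40.7° = 0.7581, so T = m(v²/r + g cos φ) = 1.59 × ((4.32)²/2.64 + 9.81 × 0.7581) = 1.59 × (7.069 + (7.437)) = 1.59 × 14.51 = 23.07 N.

23.1 N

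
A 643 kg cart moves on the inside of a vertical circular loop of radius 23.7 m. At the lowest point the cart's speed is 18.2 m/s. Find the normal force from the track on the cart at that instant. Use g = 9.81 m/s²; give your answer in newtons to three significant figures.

15300 N

At the lowest point, N points up (toward the centre) and the weight mg points down (away from the centre), so the net inward force is N − mg = mv²/r.
N = m(v²/r + g) = 643 × ((18.2)²/23.7 + 9.81) = 643 × (13.98 + 9.81) = 643 × 23.79 = 15290 N.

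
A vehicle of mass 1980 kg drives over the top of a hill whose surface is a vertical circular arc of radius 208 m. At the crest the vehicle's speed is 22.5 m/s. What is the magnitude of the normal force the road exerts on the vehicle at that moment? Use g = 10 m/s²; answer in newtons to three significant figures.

15000 N

At the crest the centripetal acceleration points downward (toward the centre of the arc), so mg − N = mv²/r.
N = m(g − v²/r) = 1980 × (10.0 − (22.5)²/208) = 1980 × (10.0 − 2.434) = 1980 × 7.566 = 14980 N.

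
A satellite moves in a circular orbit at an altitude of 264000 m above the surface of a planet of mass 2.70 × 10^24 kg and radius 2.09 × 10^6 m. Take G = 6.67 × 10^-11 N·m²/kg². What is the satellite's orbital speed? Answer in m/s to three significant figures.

Orbital radius r = R + h = 2.09 × 10^6 + 264000 = 2.354 × 10^6 m.
Gravity supplies the centripetal force: G M m / r² = m v² / r, so v = √(GM/r).
v = √(6.67 × 10^-11 × 2.70 × 10^24 / 2.354 × 10^6) = √(7.650 × 10^7) = 8747 m/s.

8750 m/s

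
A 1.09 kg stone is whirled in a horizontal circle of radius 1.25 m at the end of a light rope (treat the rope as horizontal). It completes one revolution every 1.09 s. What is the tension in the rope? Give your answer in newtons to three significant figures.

45.3 N

v = 2πr/T = 2π × 1.25/1.09 = 7.205 m/s.
The tension is the only horizontal force, so it supplies the full centripetal force: T = m v²/r = 1.09 × (7.205)²/1.25 = 1.09 × 51.92/1.25 = 45.27 N.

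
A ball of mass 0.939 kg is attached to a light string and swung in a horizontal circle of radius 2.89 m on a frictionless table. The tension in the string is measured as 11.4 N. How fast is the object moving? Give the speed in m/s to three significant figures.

5.92 m/s

T = m v²/r ⇒ v = √(T r / m) = √(11.4 × 2.89 / 0.939) = √35.09 = 5.923 m/s.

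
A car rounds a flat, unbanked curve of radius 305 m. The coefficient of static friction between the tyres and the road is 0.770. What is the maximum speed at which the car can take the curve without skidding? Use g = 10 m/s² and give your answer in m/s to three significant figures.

On a flat curve, static friction is the only horizontal force, so it must supply the full centripetal force: μ_s m g = m v²/r.
Mass cancels: v_max = √(μ_s g r) = √(0.770 × 10.0 × 305) = √2348 = 48.46 m/s.

48.5 m/s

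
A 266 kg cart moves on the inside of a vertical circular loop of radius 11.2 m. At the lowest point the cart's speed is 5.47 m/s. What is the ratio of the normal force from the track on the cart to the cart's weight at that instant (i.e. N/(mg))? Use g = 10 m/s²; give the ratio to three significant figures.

At the bottom, N − mg = mv²/r, so N = m(v²/r + g) and N/(mg) = v²/(rg) + 1 = (5.47)²/(11.2 × 10.0) + 1 = 0.2672 + 1 = 1.267.

1.27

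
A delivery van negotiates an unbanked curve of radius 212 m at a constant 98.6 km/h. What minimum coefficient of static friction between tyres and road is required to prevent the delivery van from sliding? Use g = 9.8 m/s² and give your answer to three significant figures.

v = 98.6/3.6 = 27.39 m/s.
Friction provides the centripetal force: μ_s m g = m v²/r, so μ_s = v²/(g r) = (27.39)²/(9.8 × 212) = 750.2/2078 = 0.3611.

0.361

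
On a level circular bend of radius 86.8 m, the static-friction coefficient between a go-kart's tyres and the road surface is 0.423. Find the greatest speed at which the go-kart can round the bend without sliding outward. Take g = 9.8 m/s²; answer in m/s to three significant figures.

19.0 m/s

On a flat curve, static friction is the only horizontal force, so it must supply the full centripetal force: μ_s m g = m v²/r.
Mass cancels: v_max = √(μ_s g r) = √(0.423 × 9.8 × 86.8) = √359.8 = 18.97 m/s.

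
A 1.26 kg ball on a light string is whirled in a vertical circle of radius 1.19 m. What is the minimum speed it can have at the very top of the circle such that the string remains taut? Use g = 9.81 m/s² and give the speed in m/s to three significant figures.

3.42 m/s

At the highest point the centre is directly below, so both the weight and T act inward: T + mg = mv²/r.
At minimum speed T → 0, so mg = mv_min²/r ⇒ v_min = √(g r) = √(9.81 × 1.19) = 3.417 m/s.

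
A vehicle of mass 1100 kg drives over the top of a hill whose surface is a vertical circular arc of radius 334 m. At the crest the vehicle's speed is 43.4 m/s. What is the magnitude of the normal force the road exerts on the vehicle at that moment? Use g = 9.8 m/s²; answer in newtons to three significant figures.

4580 N

At the crest the centripetal acceleration points downward (toward the centre of the arc), so mg − N = mv²/r.
N = m(g − v²/r) = 1100 × (9.8 − (43.4)²/334) = 1100 × (9.8 − 5.639) = 1100 × 4.161 = 4577 N.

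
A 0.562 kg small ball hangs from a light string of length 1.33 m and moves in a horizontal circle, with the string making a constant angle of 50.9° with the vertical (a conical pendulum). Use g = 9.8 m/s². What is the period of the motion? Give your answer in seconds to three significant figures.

1.84 s

r = L sinθ = 1.032 m. From T sinθ = mω²r and T cosθ = mg: tanθ = ω²r/g, so ω² = g tanθ / r = g/(L cosθ).
ω = √(g/(L cosθ)) = √(9.8/(1.33 × 0.6307)) = √11.68 = 3.418 rad/s.
Period = 2π/ω = 1.838 s.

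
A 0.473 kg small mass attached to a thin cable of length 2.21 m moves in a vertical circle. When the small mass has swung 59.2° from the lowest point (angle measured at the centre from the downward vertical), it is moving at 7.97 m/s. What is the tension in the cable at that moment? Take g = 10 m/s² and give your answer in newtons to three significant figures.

16.0 N

Take the radial direction toward the centre of the circle as positive. The component of the weight along the string toward the centre is −mg cos φ (φ measured from the bottom), so Newton's second law along the string gives T − mg cos φ = m v²/r.
cos 59.2° = 0.5120, so T = m(v²/r + g cos φ) = 0.473 × ((7.97)²/2.21 + 10.0 × 0.5120) = 0.473 × (28.74 + (5.120)) = 0.473 × 33.86 = 16.02 N.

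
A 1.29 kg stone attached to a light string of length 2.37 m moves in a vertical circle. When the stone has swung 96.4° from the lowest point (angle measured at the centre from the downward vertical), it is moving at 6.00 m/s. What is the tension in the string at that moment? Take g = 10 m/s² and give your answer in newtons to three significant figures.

18.2 N

Take the radial direction toward the centre of the circle as positive. The component of the weight along the string toward the centre is −mg cos φ (φ measured from the bottom), so Newton's second law along the string gives T − mg cos φ = m v²/r.
cos 96.4° = -0.1115, so T = m(v²/r + g cos φ) = 1.29 × ((6.00)²/2.37 + 10.0 × -0.1115) = 1.29 × (15.19 + (-1.115)) = 1.29 × 14.08 = 18.16 N.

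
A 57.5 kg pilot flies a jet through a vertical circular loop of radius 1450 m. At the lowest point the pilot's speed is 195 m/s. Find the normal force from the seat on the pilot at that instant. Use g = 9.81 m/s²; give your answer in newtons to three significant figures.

2070 N

At the lowest point, N points up (toward the centre) and the weight mg points down (away from the centre), so the net inward force is N − mg = mv²/r.
N = m(v²/r + g) = 57.5 × ((195)²/1450 + 9.81) = 57.5 × (26.22 + 9.81) = 57.5 × 36.03 = 2072 N.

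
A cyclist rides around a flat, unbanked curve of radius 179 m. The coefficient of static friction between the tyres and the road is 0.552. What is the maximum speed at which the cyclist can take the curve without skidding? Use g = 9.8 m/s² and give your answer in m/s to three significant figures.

31.1 m/s

On a flat curve, static friction is the only horizontal force, so it must supply the full centripetal force: μ_s m g = m v²/r.
Mass cancels: v_max = √(μ_s g r) = √(0.552 × 9.8 × 179) = √968.3 = 31.12 m/s.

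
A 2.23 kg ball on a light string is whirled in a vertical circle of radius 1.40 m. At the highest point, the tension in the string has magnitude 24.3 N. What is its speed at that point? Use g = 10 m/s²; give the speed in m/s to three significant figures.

5.41 m/s

At the top, T + mg = mv²/r, so v = √(r(T/m + g)) = √(1.40 × (24.3/2.23 + 10.0)) = √(1.40 × 20.90) = √29.26 = 5.409 m/s.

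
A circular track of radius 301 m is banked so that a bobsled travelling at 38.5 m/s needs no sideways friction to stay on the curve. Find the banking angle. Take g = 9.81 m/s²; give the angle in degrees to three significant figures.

26.7°

For a frictionless banked turn: horizontally N sinθ = mv²/r and vertically N cosθ = mg.
Dividing: tanθ = v²/(r g) = (38.5)²/(301 × 9.81) = 1482/2953 = 0.5020.
θ = arctan(0.5020) = 26.66°.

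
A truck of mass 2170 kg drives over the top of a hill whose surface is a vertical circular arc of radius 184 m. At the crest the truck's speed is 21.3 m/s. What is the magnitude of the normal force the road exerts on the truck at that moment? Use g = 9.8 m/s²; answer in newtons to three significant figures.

15900 N

At the crest the centripetal acceleration points downward (toward the centre of the arc), so mg − N = mv²/r.
N = m(g − v²/r) = 2170 × (9.8 − (21.3)²/184) = 2170 × (9.8 − 2.466) = 2170 × 7.334 = 15920 N.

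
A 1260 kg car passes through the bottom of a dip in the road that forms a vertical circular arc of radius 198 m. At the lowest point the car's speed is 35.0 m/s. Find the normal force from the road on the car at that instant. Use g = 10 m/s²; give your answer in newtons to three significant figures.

At the lowest point, N points up (toward the centre) and the weight mg points down (away from the centre), so the net inward force is N − mg = mv²/r.
N = m(v²/r + g) = 1260 × ((35.0)²/198 + 10.0) = 1260 × (6.187 + 10.0) = 1260 × 16.19 = 20400 N.

20400 N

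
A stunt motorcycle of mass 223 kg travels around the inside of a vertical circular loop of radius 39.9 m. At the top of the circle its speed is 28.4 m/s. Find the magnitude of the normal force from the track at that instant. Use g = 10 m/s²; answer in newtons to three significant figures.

At the top, both N and the weight mg point inward (toward the centre), so N + mg = mv²/r.
N = m(v²/r − g) = 223 × ((28.4)²/39.9 − 10.0) = 223 × (20.21 − 10.0) = 223 × 10.21 = 2278 N.

2280 N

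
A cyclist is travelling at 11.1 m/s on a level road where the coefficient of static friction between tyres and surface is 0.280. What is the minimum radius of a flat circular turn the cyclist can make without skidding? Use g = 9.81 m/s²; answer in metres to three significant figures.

44.9 m

At the limit, μ_s m g = m v²/r, so r_min = v²/(μ_s g) = (11.1)²/(0.280 × 9.81) = 123.2/2.747 = 44.86 m.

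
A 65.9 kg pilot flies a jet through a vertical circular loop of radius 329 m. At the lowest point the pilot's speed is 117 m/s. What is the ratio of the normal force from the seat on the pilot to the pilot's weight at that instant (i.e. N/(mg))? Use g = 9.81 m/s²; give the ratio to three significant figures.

At the bottom, N − mg = mv²/r, so N = m(v²/r + g) and N/(mg) = v²/(rg) + 1 = (117)²/(329 × 9.81) + 1 = 4.241 + 1 = 5.241.

5.24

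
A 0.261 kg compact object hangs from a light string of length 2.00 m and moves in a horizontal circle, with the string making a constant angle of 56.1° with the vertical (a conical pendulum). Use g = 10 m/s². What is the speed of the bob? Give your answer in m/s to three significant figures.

4.97 m/s

The radius of the circle is r = L sinθ = 2.00 × sin 56.1° = 1.660 m.
Horizontally T sinθ = mv²/r and vertically T cosθ = mg, so tanθ = v²/(rg).
v = √(r g tanθ) = √(1.660 × 10.0 × 1.488) = √24.70 = 4.970 m/s.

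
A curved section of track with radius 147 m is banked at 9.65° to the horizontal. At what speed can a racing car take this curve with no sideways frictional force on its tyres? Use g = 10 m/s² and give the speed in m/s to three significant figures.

On a frictionless banked curve, N sinθ = mv²/r and N cosθ = mg, so tanθ = v²/(rg).
v = √(r g tanθ) = √(147 × 10.0 × tan 9.65°) = √(147 × 10.0 × 0.1700) = √250.0 = 15.81 m/s.

15.8 m/s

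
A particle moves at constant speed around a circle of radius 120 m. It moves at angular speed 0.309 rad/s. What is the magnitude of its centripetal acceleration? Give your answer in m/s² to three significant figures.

11.5 m/s²

v = ωr = 0.309 × 120 = 37.08 m/s.
a_c = v²/r = (37.08)²/120 = 1375/120 = 11.46 m/s².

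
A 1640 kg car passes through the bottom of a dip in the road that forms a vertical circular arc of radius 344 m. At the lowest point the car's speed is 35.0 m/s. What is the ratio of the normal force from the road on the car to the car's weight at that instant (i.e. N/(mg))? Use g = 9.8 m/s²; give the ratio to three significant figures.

1.36

At the bottom, N − mg = mv²/r, so N = m(v²/r + g) and N/(mg) = v²/(rg) + 1 = (35.0)²/(344 × 9.8) + 1 = 0.3634 + 1 = 1.363.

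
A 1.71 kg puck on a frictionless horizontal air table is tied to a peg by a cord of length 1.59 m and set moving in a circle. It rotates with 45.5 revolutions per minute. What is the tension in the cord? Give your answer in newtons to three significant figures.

ω = 45.5 rev/min × 2π/60 = 4.765 rad/s, so v = ωr = 4.765 × 1.59 = 7.576 m/s.
The tension is the only horizontal force, so it supplies the full centripetal force: T = m v²/r = 1.71 × (7.576)²/1.59 = 1.71 × 57.40/1.59 = 61.73 N.

61.7 N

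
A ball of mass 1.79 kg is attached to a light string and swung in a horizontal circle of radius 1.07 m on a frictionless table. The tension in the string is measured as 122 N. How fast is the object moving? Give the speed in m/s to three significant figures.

8.54 m/s

T = m v²/r ⇒ v = √(T r / m) = √(122 × 1.07 / 1.79) = √72.93 = 8.540 m/s.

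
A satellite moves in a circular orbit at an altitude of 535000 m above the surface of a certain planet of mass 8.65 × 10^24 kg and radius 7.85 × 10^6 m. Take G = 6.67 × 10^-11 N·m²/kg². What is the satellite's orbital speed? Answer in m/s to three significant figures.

8300 m/s

Orbital radius r = R + h = 7.85 × 10^6 + 535000 = 8.385 × 10^6 m.
Gravity supplies the centripetal force: G M m / r² = m v² / r, so v = √(GM/r).
v = √(6.67 × 10^-11 × 8.65 × 10^24 / 8.385 × 10^6) = √(6.881 × 10^7) = 8295 m/s.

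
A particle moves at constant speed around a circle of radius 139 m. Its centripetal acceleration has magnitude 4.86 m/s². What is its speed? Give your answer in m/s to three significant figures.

26.0 m/s

a_c = v²/r ⇒ v = √(a_c · r) = √(4.86 × 139) = √675.5 = 25.99 m/s.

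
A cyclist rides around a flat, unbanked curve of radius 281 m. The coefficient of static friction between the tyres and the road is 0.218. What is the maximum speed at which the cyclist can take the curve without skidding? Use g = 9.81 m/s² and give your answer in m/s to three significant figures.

24.5 m/s

Friction provides the centripetal force on a flat curve. At maximum speed it is at its limiting value: μ_s m g = m v²/r.
Mass cancels: v_max = √(μ_s g r) = √(0.218 × 9.81 × 281) = √600.9 = 24.51 m/s.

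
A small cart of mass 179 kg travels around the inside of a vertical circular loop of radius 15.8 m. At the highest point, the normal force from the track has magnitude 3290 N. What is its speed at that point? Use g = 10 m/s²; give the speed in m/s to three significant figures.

At the top, N + mg = mv²/r, so v = √(r(N/m + g)) = √(15.8 × (3290/179 + 10.0)) = √(15.8 × 28.38) = √448.4 = 21.18 m/s.

21.2 m/s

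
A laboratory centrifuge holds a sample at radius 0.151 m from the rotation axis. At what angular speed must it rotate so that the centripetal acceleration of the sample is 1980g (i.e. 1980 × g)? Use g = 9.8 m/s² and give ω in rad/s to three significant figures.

Centripetal acceleration a_c = ω²r. Setting ω²r = 1980g:
ω = √(1980g / r) = √(1980 × 9.8 / 0.151) = √128500 = 358.5 rad/s.

358 rad/s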